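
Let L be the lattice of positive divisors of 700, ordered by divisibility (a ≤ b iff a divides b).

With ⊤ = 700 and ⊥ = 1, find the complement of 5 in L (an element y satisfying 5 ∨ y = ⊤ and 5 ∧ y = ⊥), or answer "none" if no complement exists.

none

For every candidate y, either 5 ∨ y ≠ 700 or 5 ∧ y ≠ 1; no complement exists.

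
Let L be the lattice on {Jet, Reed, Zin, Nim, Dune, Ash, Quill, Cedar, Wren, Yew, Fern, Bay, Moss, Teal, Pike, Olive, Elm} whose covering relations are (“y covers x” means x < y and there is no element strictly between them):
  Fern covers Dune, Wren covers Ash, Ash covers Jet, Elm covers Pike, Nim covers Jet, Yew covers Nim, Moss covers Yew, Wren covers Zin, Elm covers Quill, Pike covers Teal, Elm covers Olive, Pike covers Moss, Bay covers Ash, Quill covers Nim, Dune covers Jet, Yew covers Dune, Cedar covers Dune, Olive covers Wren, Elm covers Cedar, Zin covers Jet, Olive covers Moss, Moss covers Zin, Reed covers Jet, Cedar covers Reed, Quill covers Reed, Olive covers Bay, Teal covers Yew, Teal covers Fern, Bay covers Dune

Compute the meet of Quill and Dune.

Jet

Common lower bounds of {Quill, Dune}: Jet.
The greatest among these is Jet.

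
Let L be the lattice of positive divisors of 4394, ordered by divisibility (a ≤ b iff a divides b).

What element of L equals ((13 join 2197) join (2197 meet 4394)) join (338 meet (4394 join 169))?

4394

13 ∨ 2197 = 2197
2197 ∧ 4394 = 2197
2197 ∨ 2197 = 2197
4394 ∨ 169 = 4394
338 ∧ 4394 = 338
2197 ∨ 338 = 4394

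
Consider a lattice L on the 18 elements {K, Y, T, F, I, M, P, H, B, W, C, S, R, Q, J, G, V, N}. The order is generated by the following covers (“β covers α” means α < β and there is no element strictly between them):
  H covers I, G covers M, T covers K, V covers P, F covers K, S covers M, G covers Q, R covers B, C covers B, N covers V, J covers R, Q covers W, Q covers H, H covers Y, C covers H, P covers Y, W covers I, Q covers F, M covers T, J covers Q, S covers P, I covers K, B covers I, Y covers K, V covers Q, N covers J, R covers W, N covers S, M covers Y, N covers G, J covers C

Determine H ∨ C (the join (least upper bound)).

C

Common upper bounds of {H, C}: C, J, N.
The least among these is C.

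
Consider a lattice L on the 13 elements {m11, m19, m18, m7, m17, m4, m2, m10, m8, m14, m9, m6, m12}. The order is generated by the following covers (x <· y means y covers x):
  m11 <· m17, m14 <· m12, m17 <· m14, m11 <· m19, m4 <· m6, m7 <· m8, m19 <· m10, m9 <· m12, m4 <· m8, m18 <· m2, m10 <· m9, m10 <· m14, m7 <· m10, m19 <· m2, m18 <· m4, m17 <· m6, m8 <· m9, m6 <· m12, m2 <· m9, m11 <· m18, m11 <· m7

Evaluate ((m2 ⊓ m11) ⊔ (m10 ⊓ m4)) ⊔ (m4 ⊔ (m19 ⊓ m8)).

m4

m2 ∧ m11 = m11
m10 ∧ m4 = m11
m11 ∨ m11 = m11
m19 ∧ m8 = m11
m4 ∨ m11 = m4
m11 ∨ m4 = m4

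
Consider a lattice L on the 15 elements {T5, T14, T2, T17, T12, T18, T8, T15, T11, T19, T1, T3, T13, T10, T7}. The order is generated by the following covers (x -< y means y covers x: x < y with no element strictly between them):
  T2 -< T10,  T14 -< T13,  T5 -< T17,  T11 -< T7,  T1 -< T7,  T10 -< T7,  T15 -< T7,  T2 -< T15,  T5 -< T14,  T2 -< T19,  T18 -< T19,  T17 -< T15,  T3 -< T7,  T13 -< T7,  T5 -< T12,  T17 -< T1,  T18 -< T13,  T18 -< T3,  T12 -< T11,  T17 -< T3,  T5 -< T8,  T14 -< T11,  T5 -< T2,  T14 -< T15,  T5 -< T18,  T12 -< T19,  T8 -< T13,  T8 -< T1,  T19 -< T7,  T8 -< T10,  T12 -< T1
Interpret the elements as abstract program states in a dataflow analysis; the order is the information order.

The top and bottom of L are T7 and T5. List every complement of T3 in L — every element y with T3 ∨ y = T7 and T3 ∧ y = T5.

Need y with T3 ∨ y = T7 and T3 ∧ y = T5.
Checking each element gives: T10, T11, T12, T14, T2, T8.

T10, T11, T12, T14, T2, T8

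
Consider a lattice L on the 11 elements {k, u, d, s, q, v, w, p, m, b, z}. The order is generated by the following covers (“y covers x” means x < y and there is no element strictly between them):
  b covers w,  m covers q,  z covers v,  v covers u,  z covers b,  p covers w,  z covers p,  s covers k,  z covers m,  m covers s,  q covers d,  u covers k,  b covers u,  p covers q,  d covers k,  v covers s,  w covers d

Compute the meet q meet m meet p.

q

Common lower bounds of {q, m, p}: d, k, q.
The greatest among these is q.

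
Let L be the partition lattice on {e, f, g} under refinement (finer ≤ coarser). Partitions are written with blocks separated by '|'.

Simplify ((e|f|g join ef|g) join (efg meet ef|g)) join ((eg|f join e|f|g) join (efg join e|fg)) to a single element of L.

efg

e|f|g ∨ ef|g = ef|g
efg ∧ ef|g = ef|g
ef|g ∨ ef|g = ef|g
eg|f ∨ e|f|g = eg|f
efg ∨ e|fg = efg
eg|f ∨ efg = efg
ef|g ∨ efg = efg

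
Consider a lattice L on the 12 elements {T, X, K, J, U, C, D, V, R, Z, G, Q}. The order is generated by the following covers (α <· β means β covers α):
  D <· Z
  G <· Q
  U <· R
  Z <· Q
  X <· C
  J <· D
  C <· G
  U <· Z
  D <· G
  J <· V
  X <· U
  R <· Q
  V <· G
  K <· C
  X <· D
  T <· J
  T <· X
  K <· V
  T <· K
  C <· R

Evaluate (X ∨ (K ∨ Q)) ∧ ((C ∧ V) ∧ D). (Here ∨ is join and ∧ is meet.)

K ∨ Q = Q
X ∨ Q = Q
C ∧ V = K
K ∧ D = T
Q ∧ T = T

T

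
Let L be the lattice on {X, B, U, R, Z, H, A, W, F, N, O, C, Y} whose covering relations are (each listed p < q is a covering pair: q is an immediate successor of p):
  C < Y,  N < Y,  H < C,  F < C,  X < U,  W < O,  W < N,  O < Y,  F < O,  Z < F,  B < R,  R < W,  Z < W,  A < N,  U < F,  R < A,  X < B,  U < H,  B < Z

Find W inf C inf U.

Common lower bounds of {W, C, U}: X.
The greatest among these is X.

X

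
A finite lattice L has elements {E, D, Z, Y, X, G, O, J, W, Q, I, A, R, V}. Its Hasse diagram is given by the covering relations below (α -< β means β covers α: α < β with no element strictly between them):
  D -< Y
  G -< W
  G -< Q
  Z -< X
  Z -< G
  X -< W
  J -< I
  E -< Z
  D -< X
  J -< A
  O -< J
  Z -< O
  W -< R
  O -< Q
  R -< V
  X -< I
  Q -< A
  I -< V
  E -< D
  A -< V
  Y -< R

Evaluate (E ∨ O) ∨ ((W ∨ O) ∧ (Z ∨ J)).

E ∨ O = O
W ∨ O = V
Z ∨ J = J
V ∧ J = J
O ∨ J = J

J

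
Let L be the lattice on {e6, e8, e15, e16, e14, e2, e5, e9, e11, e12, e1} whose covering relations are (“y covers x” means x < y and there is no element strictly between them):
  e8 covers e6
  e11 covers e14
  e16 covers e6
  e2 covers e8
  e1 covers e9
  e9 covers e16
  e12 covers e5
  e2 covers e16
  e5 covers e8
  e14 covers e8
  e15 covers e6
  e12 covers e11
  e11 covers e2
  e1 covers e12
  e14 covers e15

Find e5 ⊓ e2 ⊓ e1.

Common lower bounds of {e5, e2, e1}: e6, e8.
The greatest among these is e8.

e8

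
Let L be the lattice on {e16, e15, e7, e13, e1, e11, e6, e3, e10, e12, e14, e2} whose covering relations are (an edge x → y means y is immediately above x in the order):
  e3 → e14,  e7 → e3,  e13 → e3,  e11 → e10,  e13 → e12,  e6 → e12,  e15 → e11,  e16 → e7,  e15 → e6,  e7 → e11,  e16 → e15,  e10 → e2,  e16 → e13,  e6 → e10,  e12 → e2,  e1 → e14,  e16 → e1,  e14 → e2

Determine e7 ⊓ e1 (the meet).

e16

Common lower bounds of {e7, e1}: e16.
The greatest among these is e16.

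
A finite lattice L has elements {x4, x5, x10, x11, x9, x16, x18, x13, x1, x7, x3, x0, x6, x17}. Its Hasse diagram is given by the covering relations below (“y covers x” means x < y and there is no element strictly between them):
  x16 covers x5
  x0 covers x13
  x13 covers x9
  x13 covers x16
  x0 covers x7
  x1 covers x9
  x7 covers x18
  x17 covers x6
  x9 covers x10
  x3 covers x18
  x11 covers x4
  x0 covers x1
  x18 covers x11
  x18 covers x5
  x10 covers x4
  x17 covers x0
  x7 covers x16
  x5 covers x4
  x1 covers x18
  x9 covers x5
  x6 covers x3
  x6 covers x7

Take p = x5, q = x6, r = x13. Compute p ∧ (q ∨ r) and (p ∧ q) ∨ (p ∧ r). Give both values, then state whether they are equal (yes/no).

x5; x5; yes

q ∨ r = x17, so p ∧ (q ∨ r) = x5 ∧ x17 = x5.
p ∧ q = x5 and p ∧ r = x5, so (p ∧ q) ∨ (p ∧ r) = x5 ∨ x5 = x5.
Equal: yes.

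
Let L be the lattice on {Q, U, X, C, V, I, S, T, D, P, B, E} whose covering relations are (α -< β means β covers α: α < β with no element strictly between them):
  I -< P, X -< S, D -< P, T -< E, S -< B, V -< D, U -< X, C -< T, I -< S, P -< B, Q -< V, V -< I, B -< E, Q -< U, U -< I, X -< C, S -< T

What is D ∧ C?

Q

Common lower bounds of {D, C}: Q.
The greatest among these is Q.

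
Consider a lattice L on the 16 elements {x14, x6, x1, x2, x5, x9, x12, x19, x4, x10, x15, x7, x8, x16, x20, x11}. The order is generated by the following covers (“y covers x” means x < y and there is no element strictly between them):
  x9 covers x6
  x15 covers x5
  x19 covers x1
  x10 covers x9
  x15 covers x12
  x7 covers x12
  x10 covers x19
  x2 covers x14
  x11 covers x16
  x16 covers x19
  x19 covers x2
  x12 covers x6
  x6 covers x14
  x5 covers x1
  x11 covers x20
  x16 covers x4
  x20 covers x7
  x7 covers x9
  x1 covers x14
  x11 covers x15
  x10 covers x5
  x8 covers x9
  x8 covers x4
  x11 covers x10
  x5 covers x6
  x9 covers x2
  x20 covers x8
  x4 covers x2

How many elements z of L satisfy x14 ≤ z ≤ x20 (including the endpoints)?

9

The interval [x14, x20] = {x12, x14, x2, x20, x4, x6, x7, x8, x9}, which has 9 elements.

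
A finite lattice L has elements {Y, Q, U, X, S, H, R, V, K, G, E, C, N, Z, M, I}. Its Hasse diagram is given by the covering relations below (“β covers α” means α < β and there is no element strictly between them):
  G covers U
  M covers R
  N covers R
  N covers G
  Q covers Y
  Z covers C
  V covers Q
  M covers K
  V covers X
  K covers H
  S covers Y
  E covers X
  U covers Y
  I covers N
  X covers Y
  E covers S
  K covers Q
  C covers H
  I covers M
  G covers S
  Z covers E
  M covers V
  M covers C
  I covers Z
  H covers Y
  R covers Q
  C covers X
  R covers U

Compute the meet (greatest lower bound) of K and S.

Common lower bounds of {K, S}: Y.
The greatest among these is Y.

Y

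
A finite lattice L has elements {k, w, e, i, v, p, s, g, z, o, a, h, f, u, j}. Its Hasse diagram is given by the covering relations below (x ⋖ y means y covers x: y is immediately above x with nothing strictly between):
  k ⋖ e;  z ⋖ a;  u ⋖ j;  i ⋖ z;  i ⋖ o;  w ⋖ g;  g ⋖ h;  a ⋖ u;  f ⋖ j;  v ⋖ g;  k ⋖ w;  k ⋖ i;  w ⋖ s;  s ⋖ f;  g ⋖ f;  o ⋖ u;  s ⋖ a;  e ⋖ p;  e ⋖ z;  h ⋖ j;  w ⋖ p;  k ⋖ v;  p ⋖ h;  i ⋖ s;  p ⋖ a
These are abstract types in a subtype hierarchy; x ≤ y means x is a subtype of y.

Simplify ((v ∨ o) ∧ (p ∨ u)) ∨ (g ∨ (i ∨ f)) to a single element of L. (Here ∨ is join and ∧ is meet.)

j

v ∨ o = j
p ∨ u = u
j ∧ u = u
i ∨ f = f
g ∨ f = f
u ∨ f = j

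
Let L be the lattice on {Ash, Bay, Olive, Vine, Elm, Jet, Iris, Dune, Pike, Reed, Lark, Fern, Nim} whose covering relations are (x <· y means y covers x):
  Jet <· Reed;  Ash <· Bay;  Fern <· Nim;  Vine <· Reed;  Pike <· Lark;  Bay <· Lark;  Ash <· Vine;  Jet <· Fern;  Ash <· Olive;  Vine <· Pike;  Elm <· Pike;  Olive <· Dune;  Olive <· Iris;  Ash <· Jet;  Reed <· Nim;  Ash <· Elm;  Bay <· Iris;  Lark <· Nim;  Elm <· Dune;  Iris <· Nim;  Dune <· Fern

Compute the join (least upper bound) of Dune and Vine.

Nim

Common upper bounds of {Dune, Vine}: Nim.
The least among these is Nim.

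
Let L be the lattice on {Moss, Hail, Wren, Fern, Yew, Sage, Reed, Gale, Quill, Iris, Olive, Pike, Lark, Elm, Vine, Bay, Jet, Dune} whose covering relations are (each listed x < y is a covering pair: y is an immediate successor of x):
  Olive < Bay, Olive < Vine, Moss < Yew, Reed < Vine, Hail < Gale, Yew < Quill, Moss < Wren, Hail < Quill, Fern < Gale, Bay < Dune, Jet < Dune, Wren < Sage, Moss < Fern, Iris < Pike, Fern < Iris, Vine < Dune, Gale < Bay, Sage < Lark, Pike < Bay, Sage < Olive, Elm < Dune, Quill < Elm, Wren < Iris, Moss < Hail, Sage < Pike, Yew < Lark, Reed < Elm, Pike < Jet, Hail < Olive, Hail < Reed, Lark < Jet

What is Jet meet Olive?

Sage

Common lower bounds of {Jet, Olive}: Moss, Sage, Wren.
The greatest among these is Sage.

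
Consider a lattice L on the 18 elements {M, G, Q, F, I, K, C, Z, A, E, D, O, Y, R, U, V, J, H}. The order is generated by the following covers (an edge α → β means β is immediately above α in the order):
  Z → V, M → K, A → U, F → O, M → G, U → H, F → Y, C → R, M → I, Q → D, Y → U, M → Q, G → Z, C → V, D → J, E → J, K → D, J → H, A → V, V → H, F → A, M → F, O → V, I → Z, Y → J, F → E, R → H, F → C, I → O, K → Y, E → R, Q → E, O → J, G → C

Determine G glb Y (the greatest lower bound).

Common lower bounds of {G, Y}: M.
The greatest among these is M.

M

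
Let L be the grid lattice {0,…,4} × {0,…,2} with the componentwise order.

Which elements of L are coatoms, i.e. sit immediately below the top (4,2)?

(3,2), (4,1)

The coatoms are exactly the elements covered by (4,2): (3,2), (4,1).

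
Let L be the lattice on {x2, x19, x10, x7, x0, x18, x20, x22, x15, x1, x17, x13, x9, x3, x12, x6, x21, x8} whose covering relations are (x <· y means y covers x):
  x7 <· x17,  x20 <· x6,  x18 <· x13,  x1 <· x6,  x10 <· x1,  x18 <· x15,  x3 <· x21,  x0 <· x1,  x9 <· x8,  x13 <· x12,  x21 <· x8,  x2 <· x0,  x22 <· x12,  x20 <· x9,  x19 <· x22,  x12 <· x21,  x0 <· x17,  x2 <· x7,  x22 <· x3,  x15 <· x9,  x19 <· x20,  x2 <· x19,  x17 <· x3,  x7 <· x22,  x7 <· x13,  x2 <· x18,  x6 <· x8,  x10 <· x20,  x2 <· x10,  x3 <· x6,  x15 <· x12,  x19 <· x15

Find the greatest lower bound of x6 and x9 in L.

x20

Common lower bounds of {x6, x9}: x10, x19, x2, x20.
The greatest among these is x20.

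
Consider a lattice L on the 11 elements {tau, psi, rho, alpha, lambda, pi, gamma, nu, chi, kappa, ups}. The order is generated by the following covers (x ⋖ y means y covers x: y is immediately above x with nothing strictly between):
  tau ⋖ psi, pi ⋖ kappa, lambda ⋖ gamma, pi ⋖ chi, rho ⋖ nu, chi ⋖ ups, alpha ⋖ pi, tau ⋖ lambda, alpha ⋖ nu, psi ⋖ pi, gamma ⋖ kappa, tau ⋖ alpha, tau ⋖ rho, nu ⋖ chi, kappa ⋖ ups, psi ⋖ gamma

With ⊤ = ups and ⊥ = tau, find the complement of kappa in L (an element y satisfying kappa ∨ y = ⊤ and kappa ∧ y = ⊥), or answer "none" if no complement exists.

rho

Need y with kappa ∨ y = ups and kappa ∧ y = tau.
Checking each element gives: rho.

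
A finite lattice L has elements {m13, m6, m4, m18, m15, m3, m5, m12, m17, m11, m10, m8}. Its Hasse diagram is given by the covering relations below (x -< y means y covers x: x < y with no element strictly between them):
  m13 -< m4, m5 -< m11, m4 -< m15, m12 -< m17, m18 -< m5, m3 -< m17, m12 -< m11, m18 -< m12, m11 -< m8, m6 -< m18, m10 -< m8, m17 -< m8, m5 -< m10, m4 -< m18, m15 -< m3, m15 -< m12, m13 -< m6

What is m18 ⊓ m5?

m18

Common lower bounds of {m18, m5}: m13, m18, m4, m6.
The greatest among these is m18.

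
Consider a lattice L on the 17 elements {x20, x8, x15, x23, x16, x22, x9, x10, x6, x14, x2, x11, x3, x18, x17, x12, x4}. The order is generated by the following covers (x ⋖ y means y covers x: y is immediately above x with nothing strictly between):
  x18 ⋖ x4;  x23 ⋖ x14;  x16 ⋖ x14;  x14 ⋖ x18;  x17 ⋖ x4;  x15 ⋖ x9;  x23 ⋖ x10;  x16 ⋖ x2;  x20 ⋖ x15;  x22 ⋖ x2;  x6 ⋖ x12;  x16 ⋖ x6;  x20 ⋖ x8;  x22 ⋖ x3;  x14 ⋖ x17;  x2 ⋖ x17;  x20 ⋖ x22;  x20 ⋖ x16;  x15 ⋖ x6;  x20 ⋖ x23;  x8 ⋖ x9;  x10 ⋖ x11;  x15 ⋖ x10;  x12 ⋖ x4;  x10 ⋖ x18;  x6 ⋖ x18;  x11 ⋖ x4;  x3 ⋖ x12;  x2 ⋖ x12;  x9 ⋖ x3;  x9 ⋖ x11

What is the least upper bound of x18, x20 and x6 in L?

x18

Common upper bounds of {x18, x20, x6}: x18, x4.
The least among these is x18.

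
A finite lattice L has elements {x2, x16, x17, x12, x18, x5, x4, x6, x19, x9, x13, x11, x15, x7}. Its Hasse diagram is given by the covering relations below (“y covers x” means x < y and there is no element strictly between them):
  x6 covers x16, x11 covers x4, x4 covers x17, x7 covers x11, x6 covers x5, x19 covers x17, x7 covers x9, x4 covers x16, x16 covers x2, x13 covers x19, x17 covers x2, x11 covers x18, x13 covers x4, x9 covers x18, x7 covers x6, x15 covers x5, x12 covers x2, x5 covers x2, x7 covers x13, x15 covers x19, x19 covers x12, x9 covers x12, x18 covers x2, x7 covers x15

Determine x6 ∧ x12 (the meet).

x2

Common lower bounds of {x6, x12}: x2.
The greatest among these is x2.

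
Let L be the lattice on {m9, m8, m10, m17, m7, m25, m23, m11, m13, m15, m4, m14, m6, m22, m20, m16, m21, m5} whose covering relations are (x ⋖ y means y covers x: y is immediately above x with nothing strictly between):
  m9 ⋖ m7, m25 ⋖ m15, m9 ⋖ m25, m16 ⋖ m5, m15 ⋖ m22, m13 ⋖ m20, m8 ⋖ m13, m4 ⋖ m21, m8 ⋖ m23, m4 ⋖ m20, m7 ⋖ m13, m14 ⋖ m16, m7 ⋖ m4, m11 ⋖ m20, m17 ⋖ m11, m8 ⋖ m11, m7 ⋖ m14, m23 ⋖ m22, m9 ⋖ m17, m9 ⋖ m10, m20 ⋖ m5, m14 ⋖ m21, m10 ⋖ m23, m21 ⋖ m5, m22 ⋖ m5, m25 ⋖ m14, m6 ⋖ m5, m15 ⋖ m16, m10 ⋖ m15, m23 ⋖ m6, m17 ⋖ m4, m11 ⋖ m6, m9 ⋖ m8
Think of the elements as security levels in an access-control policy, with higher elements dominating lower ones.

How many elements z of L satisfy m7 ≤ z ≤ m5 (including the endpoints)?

8

The interval [m7, m5] = {m13, m14, m16, m20, m21, m4, m5, m7}, which has 8 elements.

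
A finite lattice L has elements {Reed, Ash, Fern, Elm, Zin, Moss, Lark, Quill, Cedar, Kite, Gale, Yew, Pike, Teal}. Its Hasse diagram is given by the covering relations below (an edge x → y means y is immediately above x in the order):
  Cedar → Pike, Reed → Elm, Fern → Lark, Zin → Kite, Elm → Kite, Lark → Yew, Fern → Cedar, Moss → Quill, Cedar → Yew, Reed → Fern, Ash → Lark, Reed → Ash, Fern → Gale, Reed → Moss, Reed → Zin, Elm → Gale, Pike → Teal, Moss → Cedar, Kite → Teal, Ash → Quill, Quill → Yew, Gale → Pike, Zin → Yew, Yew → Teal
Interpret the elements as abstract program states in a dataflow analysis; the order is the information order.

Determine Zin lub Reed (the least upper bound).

Zin

Common upper bounds of {Zin, Reed}: Kite, Teal, Yew, Zin.
The least among these is Zin.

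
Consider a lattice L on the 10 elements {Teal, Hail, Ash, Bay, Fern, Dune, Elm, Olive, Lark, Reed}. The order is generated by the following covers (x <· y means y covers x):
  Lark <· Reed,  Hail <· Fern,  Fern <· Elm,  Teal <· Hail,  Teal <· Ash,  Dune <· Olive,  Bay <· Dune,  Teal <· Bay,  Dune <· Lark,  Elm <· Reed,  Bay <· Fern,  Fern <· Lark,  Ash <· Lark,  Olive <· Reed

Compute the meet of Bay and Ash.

Common lower bounds of {Bay, Ash}: Teal.
The greatest among these is Teal.

Teal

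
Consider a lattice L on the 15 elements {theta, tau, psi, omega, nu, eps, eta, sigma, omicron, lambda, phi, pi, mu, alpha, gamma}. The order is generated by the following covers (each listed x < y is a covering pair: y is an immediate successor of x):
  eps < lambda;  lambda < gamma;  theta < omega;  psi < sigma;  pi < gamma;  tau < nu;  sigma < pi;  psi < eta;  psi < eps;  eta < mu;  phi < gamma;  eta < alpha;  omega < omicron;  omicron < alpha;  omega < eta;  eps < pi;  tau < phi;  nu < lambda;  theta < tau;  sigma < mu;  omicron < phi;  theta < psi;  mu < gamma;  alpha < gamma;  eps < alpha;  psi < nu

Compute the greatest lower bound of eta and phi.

omega

Common lower bounds of {eta, phi}: omega, theta.
The greatest among these is omega.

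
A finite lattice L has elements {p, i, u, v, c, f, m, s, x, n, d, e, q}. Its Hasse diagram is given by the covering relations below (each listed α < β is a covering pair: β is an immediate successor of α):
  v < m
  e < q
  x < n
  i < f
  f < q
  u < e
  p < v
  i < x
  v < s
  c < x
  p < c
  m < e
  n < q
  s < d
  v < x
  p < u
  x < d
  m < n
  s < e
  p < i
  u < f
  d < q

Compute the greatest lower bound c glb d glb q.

Common lower bounds of {c, d, q}: c, p.
The greatest among these is c.

c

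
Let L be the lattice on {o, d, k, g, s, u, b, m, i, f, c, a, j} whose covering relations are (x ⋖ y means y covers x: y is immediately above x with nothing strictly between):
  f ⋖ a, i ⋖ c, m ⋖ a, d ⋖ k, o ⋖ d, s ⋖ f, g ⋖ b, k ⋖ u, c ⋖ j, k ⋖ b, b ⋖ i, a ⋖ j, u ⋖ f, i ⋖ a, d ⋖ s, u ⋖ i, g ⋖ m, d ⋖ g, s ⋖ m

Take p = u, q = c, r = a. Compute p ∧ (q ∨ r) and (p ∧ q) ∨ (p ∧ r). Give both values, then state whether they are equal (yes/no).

u; u; yes

q ∨ r = j, so p ∧ (q ∨ r) = u ∧ j = u.
p ∧ q = u and p ∧ r = u, so (p ∧ q) ∨ (p ∧ r) = u ∨ u = u.
Equal: yes.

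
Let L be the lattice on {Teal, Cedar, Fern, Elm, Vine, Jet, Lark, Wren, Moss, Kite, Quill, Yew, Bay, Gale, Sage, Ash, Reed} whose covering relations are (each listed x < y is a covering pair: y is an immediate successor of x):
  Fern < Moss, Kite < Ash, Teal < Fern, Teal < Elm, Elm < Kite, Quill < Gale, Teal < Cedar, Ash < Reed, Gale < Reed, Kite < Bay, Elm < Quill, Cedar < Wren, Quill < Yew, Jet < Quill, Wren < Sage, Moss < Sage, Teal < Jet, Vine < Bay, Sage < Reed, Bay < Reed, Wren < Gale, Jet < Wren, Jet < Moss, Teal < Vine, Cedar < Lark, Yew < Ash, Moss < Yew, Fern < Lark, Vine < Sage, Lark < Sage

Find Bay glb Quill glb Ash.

Elm

Common lower bounds of {Bay, Quill, Ash}: Elm, Teal.
The greatest among these is Elm.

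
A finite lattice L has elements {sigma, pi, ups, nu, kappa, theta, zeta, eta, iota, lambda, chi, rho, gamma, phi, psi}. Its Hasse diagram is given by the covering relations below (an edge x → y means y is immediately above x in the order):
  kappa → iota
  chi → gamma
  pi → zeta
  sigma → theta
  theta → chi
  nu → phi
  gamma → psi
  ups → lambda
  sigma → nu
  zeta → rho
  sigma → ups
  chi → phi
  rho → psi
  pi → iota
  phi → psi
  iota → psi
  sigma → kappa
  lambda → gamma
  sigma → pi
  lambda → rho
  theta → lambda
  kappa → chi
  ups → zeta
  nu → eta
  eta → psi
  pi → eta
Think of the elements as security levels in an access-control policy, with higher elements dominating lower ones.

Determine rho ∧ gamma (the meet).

lambda

Common lower bounds of {rho, gamma}: lambda, sigma, theta, ups.
The greatest among these is lambda.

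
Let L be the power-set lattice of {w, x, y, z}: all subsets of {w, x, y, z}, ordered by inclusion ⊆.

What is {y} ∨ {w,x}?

{w,x,y}

Under ⊆, join is union: {y} ∪ {w,x} = {w,x,y}.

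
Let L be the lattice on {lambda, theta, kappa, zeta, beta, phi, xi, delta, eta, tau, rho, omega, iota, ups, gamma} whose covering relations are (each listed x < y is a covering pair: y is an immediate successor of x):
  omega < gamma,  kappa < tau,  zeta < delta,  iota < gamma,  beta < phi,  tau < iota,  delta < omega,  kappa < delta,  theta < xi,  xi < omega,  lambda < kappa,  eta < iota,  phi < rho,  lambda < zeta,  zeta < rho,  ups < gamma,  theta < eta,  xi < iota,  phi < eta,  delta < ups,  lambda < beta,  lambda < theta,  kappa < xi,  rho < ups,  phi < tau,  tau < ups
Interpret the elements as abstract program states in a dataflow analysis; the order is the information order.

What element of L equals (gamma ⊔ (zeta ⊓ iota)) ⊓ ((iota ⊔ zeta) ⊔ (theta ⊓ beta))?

gamma

zeta ∧ iota = lambda
gamma ∨ lambda = gamma
iota ∨ zeta = gamma
theta ∧ beta = lambda
gamma ∨ lambda = gamma
gamma ∧ gamma = gamma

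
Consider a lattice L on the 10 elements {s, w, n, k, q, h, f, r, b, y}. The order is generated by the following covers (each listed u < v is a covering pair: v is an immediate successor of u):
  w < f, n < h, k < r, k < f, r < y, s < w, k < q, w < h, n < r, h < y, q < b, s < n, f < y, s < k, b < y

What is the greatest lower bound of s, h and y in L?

s

Common lower bounds of {s, h, y}: s.
The greatest among these is s.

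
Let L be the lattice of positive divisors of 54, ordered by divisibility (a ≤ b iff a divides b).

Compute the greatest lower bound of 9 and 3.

Common lower bounds of {9, 3}: 1, 3.
The greatest among these is 3.

3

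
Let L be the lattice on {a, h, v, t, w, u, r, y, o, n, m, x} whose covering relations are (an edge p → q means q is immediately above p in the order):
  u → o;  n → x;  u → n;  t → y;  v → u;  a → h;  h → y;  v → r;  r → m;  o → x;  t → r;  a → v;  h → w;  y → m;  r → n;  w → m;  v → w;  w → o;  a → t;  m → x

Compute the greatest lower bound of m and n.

Common lower bounds of {m, n}: a, r, t, v.
The greatest among these is r.

r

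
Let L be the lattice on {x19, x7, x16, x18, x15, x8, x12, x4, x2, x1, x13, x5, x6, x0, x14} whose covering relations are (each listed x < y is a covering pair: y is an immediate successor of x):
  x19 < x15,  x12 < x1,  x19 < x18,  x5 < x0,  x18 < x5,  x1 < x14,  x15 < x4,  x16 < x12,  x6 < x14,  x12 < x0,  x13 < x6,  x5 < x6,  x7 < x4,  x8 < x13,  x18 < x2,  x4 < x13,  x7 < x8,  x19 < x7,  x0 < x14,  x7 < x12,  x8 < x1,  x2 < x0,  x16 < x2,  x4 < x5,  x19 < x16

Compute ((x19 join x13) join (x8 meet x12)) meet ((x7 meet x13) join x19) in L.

x7

x19 ∨ x13 = x13
x8 ∧ x12 = x7
x13 ∨ x7 = x13
x7 ∧ x13 = x7
x7 ∨ x19 = x7
x13 ∧ x7 = x7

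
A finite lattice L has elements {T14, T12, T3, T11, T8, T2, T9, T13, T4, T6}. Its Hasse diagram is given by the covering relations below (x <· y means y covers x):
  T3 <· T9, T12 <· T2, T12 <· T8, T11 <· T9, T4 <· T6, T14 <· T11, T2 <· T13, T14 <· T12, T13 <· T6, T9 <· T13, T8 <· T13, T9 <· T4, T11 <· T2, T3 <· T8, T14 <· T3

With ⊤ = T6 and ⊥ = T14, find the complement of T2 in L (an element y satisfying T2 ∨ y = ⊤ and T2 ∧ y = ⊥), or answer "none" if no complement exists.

For every candidate y, either T2 ∨ y ≠ T6 or T2 ∧ y ≠ T14; no complement exists.

none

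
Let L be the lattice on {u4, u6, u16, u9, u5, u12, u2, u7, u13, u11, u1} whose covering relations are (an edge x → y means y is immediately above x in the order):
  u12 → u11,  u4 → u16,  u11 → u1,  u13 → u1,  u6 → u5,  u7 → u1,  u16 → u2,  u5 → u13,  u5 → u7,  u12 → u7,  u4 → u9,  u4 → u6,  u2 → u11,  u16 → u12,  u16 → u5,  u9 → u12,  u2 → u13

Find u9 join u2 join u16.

u11

Common upper bounds of {u9, u2, u16}: u1, u11.
The least among these is u11.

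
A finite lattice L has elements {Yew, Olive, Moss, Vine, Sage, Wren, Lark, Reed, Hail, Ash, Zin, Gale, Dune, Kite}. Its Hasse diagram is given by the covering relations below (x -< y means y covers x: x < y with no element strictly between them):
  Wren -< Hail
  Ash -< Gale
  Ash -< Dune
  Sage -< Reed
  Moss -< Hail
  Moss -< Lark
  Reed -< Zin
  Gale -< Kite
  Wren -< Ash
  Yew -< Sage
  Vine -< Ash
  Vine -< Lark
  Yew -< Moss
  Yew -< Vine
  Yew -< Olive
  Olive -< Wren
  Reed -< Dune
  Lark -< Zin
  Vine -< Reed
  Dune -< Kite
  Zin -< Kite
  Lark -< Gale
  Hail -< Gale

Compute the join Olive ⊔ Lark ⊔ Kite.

Kite

Common upper bounds of {Olive, Lark, Kite}: Kite.
The least among these is Kite.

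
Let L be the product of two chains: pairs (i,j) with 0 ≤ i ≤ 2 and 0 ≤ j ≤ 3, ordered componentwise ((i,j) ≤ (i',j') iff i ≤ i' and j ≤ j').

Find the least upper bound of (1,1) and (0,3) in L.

In a product of chains, the join is componentwise max, giving (1,3).

(1,3)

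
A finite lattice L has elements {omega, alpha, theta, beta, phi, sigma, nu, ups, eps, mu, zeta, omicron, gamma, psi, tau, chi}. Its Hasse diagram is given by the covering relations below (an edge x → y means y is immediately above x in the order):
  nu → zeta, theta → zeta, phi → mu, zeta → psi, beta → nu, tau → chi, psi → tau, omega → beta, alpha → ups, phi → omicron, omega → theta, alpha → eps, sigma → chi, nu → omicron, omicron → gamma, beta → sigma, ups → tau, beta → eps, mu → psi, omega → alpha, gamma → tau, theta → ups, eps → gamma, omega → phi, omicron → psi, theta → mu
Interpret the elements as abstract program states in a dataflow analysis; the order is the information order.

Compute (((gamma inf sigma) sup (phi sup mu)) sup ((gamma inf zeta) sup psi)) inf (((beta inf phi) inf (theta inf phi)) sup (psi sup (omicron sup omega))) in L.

gamma ∧ sigma = beta
phi ∨ mu = mu
beta ∨ mu = psi
gamma ∧ zeta = nu
nu ∨ psi = psi
psi ∨ psi = psi
beta ∧ phi = omega
theta ∧ phi = omega
omega ∧ omega = omega
omicron ∨ omega = omicron
psi ∨ omicron = psi
omega ∨ psi = psi
psi ∧ psi = psi

psi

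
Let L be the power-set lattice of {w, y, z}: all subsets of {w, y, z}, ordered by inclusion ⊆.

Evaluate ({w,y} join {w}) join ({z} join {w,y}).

{w,y} ∨ {w} = {w,y}
{z} ∨ {w,y} = {w,y,z}
{w,y} ∨ {w,y,z} = {w,y,z}

{w,y,z}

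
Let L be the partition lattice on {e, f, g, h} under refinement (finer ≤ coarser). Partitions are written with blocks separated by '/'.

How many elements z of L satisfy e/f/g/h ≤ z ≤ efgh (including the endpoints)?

The interval [e/f/g/h, efgh] = {e/f/g/h, e/f/gh, e/fg/h, e/fgh, e/fh/g, ef/g/h, ef/gh, efg/h, efgh, efh/g, eg/f/h, eg/fh, egh/f, eh/f/g, eh/fg}, which has 15 elements.

15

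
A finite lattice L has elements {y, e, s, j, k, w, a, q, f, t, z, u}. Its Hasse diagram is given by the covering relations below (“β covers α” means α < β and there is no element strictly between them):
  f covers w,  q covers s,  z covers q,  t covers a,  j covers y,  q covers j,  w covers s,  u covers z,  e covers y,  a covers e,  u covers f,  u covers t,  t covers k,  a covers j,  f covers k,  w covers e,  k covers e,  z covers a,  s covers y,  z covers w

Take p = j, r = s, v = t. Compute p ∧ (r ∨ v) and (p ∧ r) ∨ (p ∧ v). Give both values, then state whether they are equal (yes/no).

j; j; yes

r ∨ v = u, so p ∧ (r ∨ v) = j ∧ u = j.
p ∧ r = y and p ∧ v = j, so (p ∧ r) ∨ (p ∧ v) = y ∨ j = j.
Equal: yes.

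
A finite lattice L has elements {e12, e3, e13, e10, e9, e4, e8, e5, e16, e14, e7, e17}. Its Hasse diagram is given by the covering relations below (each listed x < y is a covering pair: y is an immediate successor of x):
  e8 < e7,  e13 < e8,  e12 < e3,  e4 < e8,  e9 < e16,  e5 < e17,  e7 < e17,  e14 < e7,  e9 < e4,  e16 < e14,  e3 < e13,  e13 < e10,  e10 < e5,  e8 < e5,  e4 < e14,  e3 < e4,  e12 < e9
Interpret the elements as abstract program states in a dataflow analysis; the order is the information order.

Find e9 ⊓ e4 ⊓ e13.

e12

Common lower bounds of {e9, e4, e13}: e12.
The greatest among these is e12.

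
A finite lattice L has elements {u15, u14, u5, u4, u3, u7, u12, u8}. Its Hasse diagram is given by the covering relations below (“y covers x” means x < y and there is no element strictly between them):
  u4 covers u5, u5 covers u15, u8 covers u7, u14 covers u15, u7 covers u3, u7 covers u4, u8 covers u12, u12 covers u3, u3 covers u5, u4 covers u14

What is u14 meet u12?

Common lower bounds of {u14, u12}: u15.
The greatest among these is u15.

u15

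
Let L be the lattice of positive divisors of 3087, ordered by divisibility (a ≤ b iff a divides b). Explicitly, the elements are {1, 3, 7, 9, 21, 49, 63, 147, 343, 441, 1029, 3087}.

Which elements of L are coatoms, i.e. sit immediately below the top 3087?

1029, 441

The coatoms are exactly the elements covered by 3087: 1029, 441.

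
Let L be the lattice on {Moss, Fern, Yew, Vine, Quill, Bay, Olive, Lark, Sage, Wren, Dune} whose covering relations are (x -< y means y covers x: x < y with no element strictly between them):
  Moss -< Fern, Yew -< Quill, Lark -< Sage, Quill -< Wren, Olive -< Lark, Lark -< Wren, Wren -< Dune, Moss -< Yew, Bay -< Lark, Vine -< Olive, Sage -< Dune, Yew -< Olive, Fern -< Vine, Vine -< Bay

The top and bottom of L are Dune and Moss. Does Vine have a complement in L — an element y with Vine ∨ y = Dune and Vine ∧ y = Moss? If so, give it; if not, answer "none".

For every candidate y, either Vine ∨ y ≠ Dune or Vine ∧ y ≠ Moss; no complement exists.

none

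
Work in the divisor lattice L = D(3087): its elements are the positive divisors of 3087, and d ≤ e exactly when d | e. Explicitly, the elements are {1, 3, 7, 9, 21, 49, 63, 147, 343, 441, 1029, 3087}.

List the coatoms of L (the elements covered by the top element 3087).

The coatoms are exactly the elements covered by 3087: 1029, 441.

1029, 441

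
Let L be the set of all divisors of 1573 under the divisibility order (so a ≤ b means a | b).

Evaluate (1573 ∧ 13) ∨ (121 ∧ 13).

13

1573 ∧ 13 = 13
121 ∧ 13 = 1
13 ∨ 1 = 13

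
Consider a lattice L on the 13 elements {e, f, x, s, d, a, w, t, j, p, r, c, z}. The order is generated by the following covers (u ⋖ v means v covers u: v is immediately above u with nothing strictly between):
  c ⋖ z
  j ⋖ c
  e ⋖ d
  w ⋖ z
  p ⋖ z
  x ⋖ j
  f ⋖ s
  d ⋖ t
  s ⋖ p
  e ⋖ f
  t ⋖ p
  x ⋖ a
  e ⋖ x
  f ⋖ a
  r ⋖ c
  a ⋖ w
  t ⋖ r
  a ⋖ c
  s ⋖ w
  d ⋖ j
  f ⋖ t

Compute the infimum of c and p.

t

Common lower bounds of {c, p}: d, e, f, t.
The greatest among these is t.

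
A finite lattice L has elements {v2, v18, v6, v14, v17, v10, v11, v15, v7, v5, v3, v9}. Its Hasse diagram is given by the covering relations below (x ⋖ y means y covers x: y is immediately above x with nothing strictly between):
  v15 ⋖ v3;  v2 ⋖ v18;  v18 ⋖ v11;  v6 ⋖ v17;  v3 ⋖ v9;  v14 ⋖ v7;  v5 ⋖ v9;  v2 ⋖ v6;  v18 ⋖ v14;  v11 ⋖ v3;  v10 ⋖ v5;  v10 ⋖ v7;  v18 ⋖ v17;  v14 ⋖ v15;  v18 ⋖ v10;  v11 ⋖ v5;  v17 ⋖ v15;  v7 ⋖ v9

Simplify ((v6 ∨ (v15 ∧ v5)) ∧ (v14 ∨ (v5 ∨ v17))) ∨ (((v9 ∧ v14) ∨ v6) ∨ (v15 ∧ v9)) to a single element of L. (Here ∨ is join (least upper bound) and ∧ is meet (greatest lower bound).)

v15

v15 ∧ v5 = v18
v6 ∨ v18 = v17
v5 ∨ v17 = v9
v14 ∨ v9 = v9
v17 ∧ v9 = v17
v9 ∧ v14 = v14
v14 ∨ v6 = v15
v15 ∧ v9 = v15
v15 ∨ v15 = v15
v17 ∨ v15 = v15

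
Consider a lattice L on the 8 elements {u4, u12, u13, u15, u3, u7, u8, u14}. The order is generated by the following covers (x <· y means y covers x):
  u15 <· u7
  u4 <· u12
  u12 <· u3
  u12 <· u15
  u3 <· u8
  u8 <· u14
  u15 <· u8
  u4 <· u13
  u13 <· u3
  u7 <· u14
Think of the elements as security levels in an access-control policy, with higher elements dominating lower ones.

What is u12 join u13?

u3

Common upper bounds of {u12, u13}: u14, u3, u8.
The least among these is u3.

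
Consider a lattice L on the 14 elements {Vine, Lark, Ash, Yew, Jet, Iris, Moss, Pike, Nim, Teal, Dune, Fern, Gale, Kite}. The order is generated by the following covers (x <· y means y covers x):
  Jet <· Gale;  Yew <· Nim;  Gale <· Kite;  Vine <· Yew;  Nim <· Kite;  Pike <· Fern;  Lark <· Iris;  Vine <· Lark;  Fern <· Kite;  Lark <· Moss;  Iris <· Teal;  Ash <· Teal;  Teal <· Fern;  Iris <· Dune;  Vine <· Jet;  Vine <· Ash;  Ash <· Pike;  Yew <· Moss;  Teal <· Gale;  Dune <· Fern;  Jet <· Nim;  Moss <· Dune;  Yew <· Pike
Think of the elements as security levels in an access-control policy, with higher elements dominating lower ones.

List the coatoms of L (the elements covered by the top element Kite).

The coatoms are exactly the elements covered by Kite: Fern, Gale, Nim.

Fern, Gale, Nim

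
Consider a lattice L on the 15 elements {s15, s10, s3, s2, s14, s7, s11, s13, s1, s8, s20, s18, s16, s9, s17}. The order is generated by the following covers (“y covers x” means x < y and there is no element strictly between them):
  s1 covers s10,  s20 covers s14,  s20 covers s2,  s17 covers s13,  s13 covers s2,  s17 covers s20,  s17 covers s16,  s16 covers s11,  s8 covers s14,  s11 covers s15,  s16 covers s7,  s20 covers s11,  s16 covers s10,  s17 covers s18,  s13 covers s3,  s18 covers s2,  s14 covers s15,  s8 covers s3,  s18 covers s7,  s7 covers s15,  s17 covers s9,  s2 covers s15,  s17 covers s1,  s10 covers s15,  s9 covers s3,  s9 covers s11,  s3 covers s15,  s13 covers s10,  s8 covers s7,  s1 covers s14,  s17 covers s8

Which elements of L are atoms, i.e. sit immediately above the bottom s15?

The atoms are exactly the elements that cover s15: s10, s11, s14, s2, s3, s7.

s10, s11, s14, s2, s3, s7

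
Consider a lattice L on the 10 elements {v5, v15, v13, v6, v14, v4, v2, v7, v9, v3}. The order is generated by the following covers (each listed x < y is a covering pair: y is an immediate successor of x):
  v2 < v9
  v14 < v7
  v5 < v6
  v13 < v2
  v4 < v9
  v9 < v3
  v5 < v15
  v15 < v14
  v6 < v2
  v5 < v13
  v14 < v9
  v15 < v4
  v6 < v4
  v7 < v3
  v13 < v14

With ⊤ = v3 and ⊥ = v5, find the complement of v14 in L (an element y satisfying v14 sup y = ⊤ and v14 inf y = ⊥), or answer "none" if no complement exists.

For every candidate y, either v14 ∨ y ≠ v3 or v14 ∧ y ≠ v5; no complement exists.

none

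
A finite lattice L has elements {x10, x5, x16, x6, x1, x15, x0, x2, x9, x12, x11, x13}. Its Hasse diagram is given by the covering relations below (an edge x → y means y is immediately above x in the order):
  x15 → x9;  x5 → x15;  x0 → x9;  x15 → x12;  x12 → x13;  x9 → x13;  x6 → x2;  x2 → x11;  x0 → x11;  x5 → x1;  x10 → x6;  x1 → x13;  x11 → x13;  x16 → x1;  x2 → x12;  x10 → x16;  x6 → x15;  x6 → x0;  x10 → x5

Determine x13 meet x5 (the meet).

x5

Common lower bounds of {x13, x5}: x10, x5.
The greatest among these is x5.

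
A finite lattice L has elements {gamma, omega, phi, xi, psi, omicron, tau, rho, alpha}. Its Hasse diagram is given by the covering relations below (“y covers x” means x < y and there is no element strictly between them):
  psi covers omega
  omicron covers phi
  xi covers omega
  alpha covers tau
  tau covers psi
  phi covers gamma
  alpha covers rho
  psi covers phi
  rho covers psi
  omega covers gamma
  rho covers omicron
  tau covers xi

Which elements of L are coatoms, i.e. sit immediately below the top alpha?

rho, tau

The coatoms are exactly the elements covered by alpha: rho, tau.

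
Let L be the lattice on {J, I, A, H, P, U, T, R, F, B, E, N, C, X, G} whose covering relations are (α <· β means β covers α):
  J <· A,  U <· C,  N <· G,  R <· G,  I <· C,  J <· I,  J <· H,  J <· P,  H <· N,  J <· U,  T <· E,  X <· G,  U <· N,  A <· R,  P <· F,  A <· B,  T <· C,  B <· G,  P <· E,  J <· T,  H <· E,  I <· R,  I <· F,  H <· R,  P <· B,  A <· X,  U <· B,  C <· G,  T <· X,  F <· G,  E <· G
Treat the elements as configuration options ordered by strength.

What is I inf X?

Common lower bounds of {I, X}: J.
The greatest among these is J.

J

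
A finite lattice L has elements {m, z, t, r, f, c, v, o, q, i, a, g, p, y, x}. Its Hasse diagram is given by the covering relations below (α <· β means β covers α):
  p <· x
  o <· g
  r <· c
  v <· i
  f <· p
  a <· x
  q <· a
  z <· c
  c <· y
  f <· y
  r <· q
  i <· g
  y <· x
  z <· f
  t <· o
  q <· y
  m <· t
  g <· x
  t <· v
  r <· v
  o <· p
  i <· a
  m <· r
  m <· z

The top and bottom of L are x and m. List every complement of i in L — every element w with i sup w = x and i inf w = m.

f, z

Need w with i ∨ w = x and i ∧ w = m.
Checking each element gives: f, z.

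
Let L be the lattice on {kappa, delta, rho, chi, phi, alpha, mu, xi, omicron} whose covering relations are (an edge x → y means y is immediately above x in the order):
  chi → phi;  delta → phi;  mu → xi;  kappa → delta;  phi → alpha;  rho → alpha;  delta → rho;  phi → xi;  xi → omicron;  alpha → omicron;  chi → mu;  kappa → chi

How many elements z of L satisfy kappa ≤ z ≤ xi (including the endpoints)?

The interval [kappa, xi] = {chi, delta, kappa, mu, phi, xi}, which has 6 elements.

6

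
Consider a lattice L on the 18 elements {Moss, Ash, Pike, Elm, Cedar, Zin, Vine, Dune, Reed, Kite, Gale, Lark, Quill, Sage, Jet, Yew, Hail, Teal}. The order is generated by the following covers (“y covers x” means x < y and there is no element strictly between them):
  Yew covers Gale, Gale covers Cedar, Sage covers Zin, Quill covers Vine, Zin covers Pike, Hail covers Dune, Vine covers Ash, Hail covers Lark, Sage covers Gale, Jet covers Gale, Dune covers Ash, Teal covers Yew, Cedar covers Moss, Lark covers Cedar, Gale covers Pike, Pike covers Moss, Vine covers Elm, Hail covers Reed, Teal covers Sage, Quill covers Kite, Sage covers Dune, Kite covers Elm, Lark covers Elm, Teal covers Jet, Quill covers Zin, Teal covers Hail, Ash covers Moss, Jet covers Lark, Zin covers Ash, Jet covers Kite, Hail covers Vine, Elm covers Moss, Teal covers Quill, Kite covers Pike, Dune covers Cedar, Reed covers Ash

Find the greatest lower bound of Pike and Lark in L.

Common lower bounds of {Pike, Lark}: Moss.
The greatest among these is Moss.

Moss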